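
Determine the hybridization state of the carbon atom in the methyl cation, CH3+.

sp2

Three σ bonds to H, empty p orbital → sp2, trigonal planar.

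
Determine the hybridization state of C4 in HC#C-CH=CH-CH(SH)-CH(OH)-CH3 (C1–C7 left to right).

C4: 3 σ bonds, plus one π bond — 3 electron domains, sp2.

sp2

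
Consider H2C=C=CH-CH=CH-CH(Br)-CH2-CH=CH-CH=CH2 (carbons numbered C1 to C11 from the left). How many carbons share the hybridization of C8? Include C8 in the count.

8

C8 is sp2 (one π bond).
C1: sp2 ✓
C2: sp
C3: sp2 ✓
C4: sp2 ✓
C5: sp2 ✓
C6: sp3
C7: sp3
C8: sp2 ✓
C9: sp2 ✓
C10: sp2 ✓
C11: sp2 ✓
8 carbons are sp2.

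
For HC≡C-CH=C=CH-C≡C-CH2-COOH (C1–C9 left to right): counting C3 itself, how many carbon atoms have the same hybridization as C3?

3

C3 is sp2 (one π bond).
C1: sp
C2: sp
C3: sp2 ✓
C4: sp
C5: sp2 ✓
C6: sp
C7: sp
C8: sp3
C9: sp2 ✓
3 carbons are sp2.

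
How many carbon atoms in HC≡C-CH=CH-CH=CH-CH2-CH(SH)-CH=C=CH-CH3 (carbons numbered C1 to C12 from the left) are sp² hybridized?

6

C1: sp
C2: sp
C3: sp2 ✓
C4: sp2 ✓
C5: sp2 ✓
C6: sp2 ✓
C7: sp3
C8: sp3
C9: sp2 ✓
C10: sp
C11: sp2 ✓
C12: sp3
C3, C4, C5, C6, C9, C11 → 6 sp2 carbons.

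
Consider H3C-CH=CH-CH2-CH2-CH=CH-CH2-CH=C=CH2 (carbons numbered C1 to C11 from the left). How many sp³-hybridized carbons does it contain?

C1: sp3 ✓
C2: sp2
C3: sp2
C4: sp3 ✓
C5: sp3 ✓
C6: sp2
C7: sp2
C8: sp3 ✓
C9: sp2
C10: sp
C11: sp2
C1, C4, C5, C8 → 4 sp3 carbons.

4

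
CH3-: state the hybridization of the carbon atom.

Three σ bonds + one lone pair = steric number 4 → sp3, pyramidal.

sp3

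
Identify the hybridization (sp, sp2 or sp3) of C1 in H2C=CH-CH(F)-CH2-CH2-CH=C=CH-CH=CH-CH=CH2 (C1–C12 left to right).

C1 is sp2: 3 σ bonds, plus one π bond, 3 electron-density regions.

sp²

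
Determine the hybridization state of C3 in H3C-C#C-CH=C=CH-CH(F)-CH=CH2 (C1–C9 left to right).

sp

C3 has 2 σ bonds, plus two π bonds: steric number 2 → sp.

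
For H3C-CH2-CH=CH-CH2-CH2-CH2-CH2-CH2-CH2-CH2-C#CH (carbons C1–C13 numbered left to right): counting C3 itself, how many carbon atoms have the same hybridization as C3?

C3 is sp2 (one π bond).
C1: sp3
C2: sp3
C3: sp2 ✓
C4: sp2 ✓
C5: sp3
C6: sp3
C7: sp3
C8: sp3
C9: sp3
C10: sp3
C11: sp3
C12: sp
C13: sp
2 carbons are sp2.

2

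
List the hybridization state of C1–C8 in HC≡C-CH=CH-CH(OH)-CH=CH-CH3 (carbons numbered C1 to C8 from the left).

C1 sp, C2 sp, C3 sp2, C4 sp2, C5 sp3, C6 sp2, C7 sp2, C8 sp3

C1 — 2 σ bonds, plus two π bonds. Steric number 2, so sp.
C2: 2 σ bonds, plus two π bonds; 2 regions of electron density → sp.
C3 is sp2: 3 σ bonds, plus one π bond, 3 electron-density regions.
C4 (3 σ bonds, plus one π bond) has steric number 3: sp2.
C5 carries 4 σ bonds, giving a steric number of 4, so it is sp3.
C6: 3 σ bonds, plus one π bond; 3 regions of electron density → sp2.
C7 has 3 σ bonds, plus one π bond: steric number 3 → sp2.
C8 — 4 σ bonds. Steric number 4, so sp3.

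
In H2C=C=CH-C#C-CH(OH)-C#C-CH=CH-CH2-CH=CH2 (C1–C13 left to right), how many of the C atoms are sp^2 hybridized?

C1: sp2 ✓
C2: sp
C3: sp2 ✓
C4: sp
C5: sp
C6: sp3
C7: sp
C8: sp
C9: sp2 ✓
C10: sp2 ✓
C11: sp3
C12: sp2 ✓
C13: sp2 ✓
C1, C3, C9, C10, C12, C13 → 6 sp2 carbons.

6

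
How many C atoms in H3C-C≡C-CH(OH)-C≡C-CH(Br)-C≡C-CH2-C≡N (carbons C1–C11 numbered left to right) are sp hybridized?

7

C1: sp3
C2: sp ✓
C3: sp ✓
C4: sp3
C5: sp ✓
C6: sp ✓
C7: sp3
C8: sp ✓
C9: sp ✓
C10: sp3
C11: sp ✓
C2, C3, C5, C6, C8, C9, C11 → 7 sp carbons.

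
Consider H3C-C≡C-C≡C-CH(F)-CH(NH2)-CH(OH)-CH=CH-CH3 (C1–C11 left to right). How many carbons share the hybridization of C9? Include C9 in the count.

C9 is sp2 (one π bond).
C1: sp3
C2: sp
C3: sp
C4: sp
C5: sp
C6: sp3
C7: sp3
C8: sp3
C9: sp2 ✓
C10: sp2 ✓
C11: sp3
2 carbons are sp2.

2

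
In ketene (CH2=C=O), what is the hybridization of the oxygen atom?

sp²

The oxygen atom has 1 σ bond and 2 lone pairs, plus one π bond: steric number 3 → sp2.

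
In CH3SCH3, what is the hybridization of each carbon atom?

sp^3

Each carbon atom: 4 σ bonds; 4 regions of electron density → sp3.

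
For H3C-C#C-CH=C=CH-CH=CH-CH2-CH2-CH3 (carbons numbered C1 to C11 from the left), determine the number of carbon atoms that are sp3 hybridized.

4

C1: sp3 ✓
C2: sp
C3: sp
C4: sp2
C5: sp
C6: sp2
C7: sp2
C8: sp2
C9: sp3 ✓
C10: sp3 ✓
C11: sp3 ✓
C1, C9, C10, C11 → 4 sp3 carbons.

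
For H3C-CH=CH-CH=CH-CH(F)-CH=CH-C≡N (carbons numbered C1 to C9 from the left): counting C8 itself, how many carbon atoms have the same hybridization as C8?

6

C8 is sp2 (one π bond).
C1: sp3
C2: sp2 ✓
C3: sp2 ✓
C4: sp2 ✓
C5: sp2 ✓
C6: sp3
C7: sp2 ✓
C8: sp2 ✓
C9: sp
6 carbons are sp2.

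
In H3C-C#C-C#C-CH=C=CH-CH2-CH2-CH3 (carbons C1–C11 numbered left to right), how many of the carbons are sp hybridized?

5

C1: sp3
C2: sp ✓
C3: sp ✓
C4: sp ✓
C5: sp ✓
C6: sp2
C7: sp ✓
C8: sp2
C9: sp3
C10: sp3
C11: sp3
C2, C3, C4, C5, C7 → 5 sp carbons.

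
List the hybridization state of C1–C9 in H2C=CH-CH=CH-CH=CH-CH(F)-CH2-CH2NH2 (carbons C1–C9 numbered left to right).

C1 (3 σ bonds, plus one π bond) has steric number 3: sp2.
C2: 3 σ bonds, plus one π bond; 3 regions of electron density → sp2.
C3 is sp2: 3 σ bonds, plus one π bond, 3 electron-density regions.
C4 is sp2: 3 σ bonds, plus one π bond, 3 electron-density regions.
C5 (3 σ bonds, plus one π bond) has steric number 3: sp2.
C6 — 3 σ bonds, plus one π bond. Steric number 3, so sp2.
C7 (4 σ bonds) has steric number 4: sp3.
C8 (4 σ bonds) has steric number 4: sp3.
C9 — 4 σ bonds. Steric number 4, so sp3.

C1 sp2, C2 sp2, C3 sp2, C4 sp2, C5 sp2, C6 sp2, C7 sp3, C8 sp3, C9 sp3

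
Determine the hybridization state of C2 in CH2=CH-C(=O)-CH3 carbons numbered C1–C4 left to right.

C2 — 3 σ bonds, plus one π bond. Steric number 3, so sp2.

sp^2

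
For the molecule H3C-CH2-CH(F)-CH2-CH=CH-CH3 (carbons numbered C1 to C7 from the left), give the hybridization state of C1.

C1 (4 σ bonds) has steric number 4: sp3.

sp³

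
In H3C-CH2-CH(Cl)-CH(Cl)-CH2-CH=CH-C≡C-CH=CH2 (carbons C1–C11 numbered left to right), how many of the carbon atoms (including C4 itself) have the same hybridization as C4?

5

C4 is sp3 (only σ bonds).
C1: sp3 ✓
C2: sp3 ✓
C3: sp3 ✓
C4: sp3 ✓
C5: sp3 ✓
C6: sp2
C7: sp2
C8: sp
C9: sp
C10: sp2
C11: sp2
5 carbons are sp3.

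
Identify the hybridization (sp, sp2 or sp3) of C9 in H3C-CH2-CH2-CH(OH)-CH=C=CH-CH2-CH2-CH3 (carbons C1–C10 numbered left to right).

C9 (4 σ bonds) has steric number 4: sp3.

sp3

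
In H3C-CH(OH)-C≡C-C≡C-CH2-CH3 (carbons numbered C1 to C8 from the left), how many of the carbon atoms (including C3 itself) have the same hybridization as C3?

4

C3 is sp (two π bonds).
C1: sp3
C2: sp3
C3: sp ✓
C4: sp ✓
C5: sp ✓
C6: sp ✓
C7: sp3
C8: sp3
4 carbons are sp.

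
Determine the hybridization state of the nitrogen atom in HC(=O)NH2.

sp2

Amide resonance delocalises the N lone pair; N is planar sp2.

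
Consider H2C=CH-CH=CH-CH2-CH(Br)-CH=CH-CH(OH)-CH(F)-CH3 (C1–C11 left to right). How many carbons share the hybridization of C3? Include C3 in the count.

C3 is sp2 (one π bond).
C1: sp2 ✓
C2: sp2 ✓
C3: sp2 ✓
C4: sp2 ✓
C5: sp3
C6: sp3
C7: sp2 ✓
C8: sp2 ✓
C9: sp3
C10: sp3
C11: sp3
6 carbons are sp2.

6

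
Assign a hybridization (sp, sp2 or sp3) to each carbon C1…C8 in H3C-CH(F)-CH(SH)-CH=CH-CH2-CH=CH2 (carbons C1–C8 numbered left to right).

C1 has 4 σ bonds: steric number 4 → sp3.
C2 (4 σ bonds) has steric number 4: sp3.
C3 carries 4 σ bonds, giving a steric number of 4, so it is sp3.
C4 carries 3 σ bonds, plus one π bond, giving a steric number of 3, so it is sp2.
C5: 3 σ bonds, plus one π bond — 3 electron domains, sp2.
C6 has 4 σ bonds: steric number 4 → sp3.
C7: 3 σ bonds, plus one π bond; 3 regions of electron density → sp2.
C8: 3 σ bonds, plus one π bond — 3 electron domains, sp2.

C1 sp3, C2 sp3, C3 sp3, C4 sp2, C5 sp2, C6 sp3, C7 sp2, C8 sp2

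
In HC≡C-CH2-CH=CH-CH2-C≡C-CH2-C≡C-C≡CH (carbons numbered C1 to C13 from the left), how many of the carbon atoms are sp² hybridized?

C1: sp
C2: sp
C3: sp3
C4: sp2 ✓
C5: sp2 ✓
C6: sp3
C7: sp
C8: sp
C9: sp3
C10: sp
C11: sp
C12: sp
C13: sp
C4, C5 → 2 sp2 carbons.

2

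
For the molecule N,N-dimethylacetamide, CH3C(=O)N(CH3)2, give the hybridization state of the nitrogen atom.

sp2

Amide resonance: N lone pair conjugated with C=O → sp2.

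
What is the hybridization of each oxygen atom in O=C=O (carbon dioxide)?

One σ bond + two lone pairs = steric number 3 → sp2.

sp2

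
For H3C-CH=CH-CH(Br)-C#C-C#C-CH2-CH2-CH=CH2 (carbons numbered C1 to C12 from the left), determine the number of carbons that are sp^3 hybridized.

C1: sp3 ✓
C2: sp2
C3: sp2
C4: sp3 ✓
C5: sp
C6: sp
C7: sp
C8: sp
C9: sp3 ✓
C10: sp3 ✓
C11: sp2
C12: sp2
C1, C4, C9, C10 → 4 sp3 carbons.

4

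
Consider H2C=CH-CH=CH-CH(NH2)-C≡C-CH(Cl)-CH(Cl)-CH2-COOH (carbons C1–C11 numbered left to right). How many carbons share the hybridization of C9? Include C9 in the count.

4

C9 is sp3 (only σ bonds).
C1: sp2
C2: sp2
C3: sp2
C4: sp2
C5: sp3 ✓
C6: sp
C7: sp
C8: sp3 ✓
C9: sp3 ✓
C10: sp3 ✓
C11: sp2
4 carbons are sp3.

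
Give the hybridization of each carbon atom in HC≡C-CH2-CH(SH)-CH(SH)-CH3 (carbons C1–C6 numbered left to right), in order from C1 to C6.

C1 carries 2 σ bonds, plus two π bonds, giving a steric number of 2, so it is sp.
C2 carries 2 σ bonds, plus two π bonds, giving a steric number of 2, so it is sp.
C3 (4 σ bonds) has steric number 4: sp3.
C4 (4 σ bonds) has steric number 4: sp3.
C5: 4 σ bonds; 4 regions of electron density → sp3.
C6 carries 4 σ bonds, giving a steric number of 4, so it is sp3.

C1 sp, C2 sp, C3 sp3, C4 sp3, C5 sp3, C6 sp3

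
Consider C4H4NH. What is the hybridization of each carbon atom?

Each carbon atom has 3 σ bonds, plus one π bond: steric number 3 → sp2.

sp2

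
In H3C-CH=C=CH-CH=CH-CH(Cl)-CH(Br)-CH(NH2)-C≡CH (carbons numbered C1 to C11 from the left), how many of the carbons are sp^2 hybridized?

4

C1: sp3
C2: sp2 ✓
C3: sp
C4: sp2 ✓
C5: sp2 ✓
C6: sp2 ✓
C7: sp3
C8: sp3
C9: sp3
C10: sp
C11: sp
C2, C4, C5, C6 → 4 sp2 carbons.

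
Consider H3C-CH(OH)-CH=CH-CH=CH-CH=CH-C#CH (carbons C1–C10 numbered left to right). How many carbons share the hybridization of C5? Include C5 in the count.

C5 is sp2 (one π bond).
C1: sp3
C2: sp3
C3: sp2 ✓
C4: sp2 ✓
C5: sp2 ✓
C6: sp2 ✓
C7: sp2 ✓
C8: sp2 ✓
C9: sp
C10: sp
6 carbons are sp2.

6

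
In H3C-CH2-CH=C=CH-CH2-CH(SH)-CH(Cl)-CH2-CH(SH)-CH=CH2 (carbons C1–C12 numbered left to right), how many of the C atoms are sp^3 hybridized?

7

C1: sp3 ✓
C2: sp3 ✓
C3: sp2
C4: sp
C5: sp2
C6: sp3 ✓
C7: sp3 ✓
C8: sp3 ✓
C9: sp3 ✓
C10: sp3 ✓
C11: sp2
C12: sp2
C1, C2, C6, C7, C8, C9, C10 → 7 sp3 carbons.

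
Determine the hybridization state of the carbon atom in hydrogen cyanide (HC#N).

The carbon atom has 2 σ bonds, plus two π bonds: steric number 2 → sp.

sp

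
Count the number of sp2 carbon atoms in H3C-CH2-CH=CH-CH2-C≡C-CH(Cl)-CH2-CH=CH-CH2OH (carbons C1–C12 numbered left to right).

4

C1: sp3
C2: sp3
C3: sp2 ✓
C4: sp2 ✓
C5: sp3
C6: sp
C7: sp
C8: sp3
C9: sp3
C10: sp2 ✓
C11: sp2 ✓
C12: sp3
C3, C4, C10, C11 → 4 sp2 carbons.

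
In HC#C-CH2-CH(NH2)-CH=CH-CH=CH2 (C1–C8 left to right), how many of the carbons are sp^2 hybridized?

C1: sp
C2: sp
C3: sp3
C4: sp3
C5: sp2 ✓
C6: sp2 ✓
C7: sp2 ✓
C8: sp2 ✓
C5, C6, C7, C8 → 4 sp2 carbons.

4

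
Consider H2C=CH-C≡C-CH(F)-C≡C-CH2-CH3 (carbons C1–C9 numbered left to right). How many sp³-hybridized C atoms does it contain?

C1: sp2
C2: sp2
C3: sp
C4: sp
C5: sp3 ✓
C6: sp
C7: sp
C8: sp3 ✓
C9: sp3 ✓
C5, C8, C9 → 3 sp3 carbons.

3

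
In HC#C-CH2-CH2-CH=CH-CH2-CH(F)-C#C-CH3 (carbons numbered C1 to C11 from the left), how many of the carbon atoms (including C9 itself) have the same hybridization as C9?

C9 is sp (two π bonds).
C1: sp ✓
C2: sp ✓
C3: sp3
C4: sp3
C5: sp2
C6: sp2
C7: sp3
C8: sp3
C9: sp ✓
C10: sp ✓
C11: sp3
4 carbons are sp.

4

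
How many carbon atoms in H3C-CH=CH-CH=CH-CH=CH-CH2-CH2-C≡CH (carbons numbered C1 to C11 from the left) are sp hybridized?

2

C1: sp3
C2: sp2
C3: sp2
C4: sp2
C5: sp2
C6: sp2
C7: sp2
C8: sp3
C9: sp3
C10: sp ✓
C11: sp ✓
C10, C11 → 2 sp carbons.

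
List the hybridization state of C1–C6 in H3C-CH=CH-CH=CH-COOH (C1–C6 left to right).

C1 sp3, C2 sp2, C3 sp2, C4 sp2, C5 sp2, C6 sp2

C1 (4 σ bonds) has steric number 4: sp3.
C2 carries 3 σ bonds, plus one π bond, giving a steric number of 3, so it is sp2.
C3: 3 σ bonds, plus one π bond — 3 electron domains, sp2.
C4 has 3 σ bonds, plus one π bond: steric number 3 → sp2.
C5 (3 σ bonds, plus one π bond) has steric number 3: sp2.
C6 carries 3 σ bonds, plus one π bond, giving a steric number of 3, so it is sp2.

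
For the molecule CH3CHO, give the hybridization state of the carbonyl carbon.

The carbonyl carbon: 3 σ bonds, plus one π bond; 3 regions of electron density → sp2.

sp2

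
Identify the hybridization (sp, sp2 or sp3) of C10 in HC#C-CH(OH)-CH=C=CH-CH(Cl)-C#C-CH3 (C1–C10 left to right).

sp^3

C10 has 4 σ bonds: steric number 4 → sp3.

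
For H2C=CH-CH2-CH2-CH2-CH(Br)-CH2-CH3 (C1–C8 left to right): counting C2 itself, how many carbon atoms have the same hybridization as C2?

C2 is sp2 (one π bond).
C1: sp2 ✓
C2: sp2 ✓
C3: sp3
C4: sp3
C5: sp3
C6: sp3
C7: sp3
C8: sp3
2 carbons are sp2.

2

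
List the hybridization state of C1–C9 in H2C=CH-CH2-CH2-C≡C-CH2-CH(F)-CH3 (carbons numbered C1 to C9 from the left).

C1 sp2, C2 sp2, C3 sp3, C4 sp3, C5 sp, C6 sp, C7 sp3, C8 sp3, C9 sp3

C1 (3 σ bonds, plus one π bond) has steric number 3: sp2.
C2 is sp2: 3 σ bonds, plus one π bond, 3 electron-density regions.
C3: 4 σ bonds; 4 regions of electron density → sp3.
C4 is sp3: 4 σ bonds, 4 electron-density regions.
C5: 2 σ bonds, plus two π bonds — 2 electron domains, sp.
C6 is sp: 2 σ bonds, plus two π bonds, 2 electron-density regions.
C7 (4 σ bonds) has steric number 4: sp3.
C8: 4 σ bonds; 4 regions of electron density → sp3.
C9 has 4 σ bonds: steric number 4 → sp3.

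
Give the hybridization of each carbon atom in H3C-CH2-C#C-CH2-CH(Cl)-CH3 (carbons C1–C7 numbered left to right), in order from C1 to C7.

C1: 4 σ bonds; 4 regions of electron density → sp3.
C2: 4 σ bonds; 4 regions of electron density → sp3.
C3 is sp: 2 σ bonds, plus two π bonds, 2 electron-density regions.
C4 (2 σ bonds, plus two π bonds) has steric number 2: sp.
C5 has 4 σ bonds: steric number 4 → sp3.
C6 has 4 σ bonds: steric number 4 → sp3.
C7 carries 4 σ bonds, giving a steric number of 4, so it is sp3.

C1 sp3, C2 sp3, C3 sp, C4 sp, C5 sp3, C6 sp3, C7 sp3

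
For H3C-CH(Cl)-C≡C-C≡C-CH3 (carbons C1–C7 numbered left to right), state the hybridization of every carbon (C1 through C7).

C1 sp3, C2 sp3, C3 sp, C4 sp, C5 sp, C6 sp, C7 sp3

C1: 4 σ bonds — 4 electron domains, sp3.
C2: 4 σ bonds; 4 regions of electron density → sp3.
C3: 2 σ bonds, plus two π bonds — 2 electron domains, sp.
C4 — 2 σ bonds, plus two π bonds. Steric number 2, so sp.
C5 is sp: 2 σ bonds, plus two π bonds, 2 electron-density regions.
C6 is sp: 2 σ bonds, plus two π bonds, 2 electron-density regions.
C7 — 4 σ bonds. Steric number 4, so sp3.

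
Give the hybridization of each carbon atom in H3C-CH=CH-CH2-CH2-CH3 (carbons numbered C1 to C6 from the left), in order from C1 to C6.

C1 sp3, C2 sp2, C3 sp2, C4 sp3, C5 sp3, C6 sp3

C1 — 4 σ bonds. Steric number 4, so sp3.
C2 is sp2: 3 σ bonds, plus one π bond, 3 electron-density regions.
C3 — 3 σ bonds, plus one π bond. Steric number 3, so sp2.
C4 has 4 σ bonds: steric number 4 → sp3.
C5 has 4 σ bonds: steric number 4 → sp3.
C6 carries 4 σ bonds, giving a steric number of 4, so it is sp3.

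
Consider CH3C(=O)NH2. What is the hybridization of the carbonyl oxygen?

sp²

The carbonyl oxygen: 1 σ bond and 2 lone pairs, plus one π bond — 3 electron domains, sp2.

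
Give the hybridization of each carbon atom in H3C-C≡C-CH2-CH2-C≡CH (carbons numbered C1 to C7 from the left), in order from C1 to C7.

C1 sp3, C2 sp, C3 sp, C4 sp3, C5 sp3, C6 sp, C7 sp

C1 — 4 σ bonds. Steric number 4, so sp3.
C2 is sp: 2 σ bonds, plus two π bonds, 2 electron-density regions.
C3 carries 2 σ bonds, plus two π bonds, giving a steric number of 2, so it is sp.
C4 has 4 σ bonds: steric number 4 → sp3.
C5 — 4 σ bonds. Steric number 4, so sp3.
C6 — 2 σ bonds, plus two π bonds. Steric number 2, so sp.
C7 carries 2 σ bonds, plus two π bonds, giving a steric number of 2, so it is sp.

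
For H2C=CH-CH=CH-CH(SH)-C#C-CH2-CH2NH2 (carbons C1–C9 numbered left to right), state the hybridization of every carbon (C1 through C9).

C1: 3 σ bonds, plus one π bond; 3 regions of electron density → sp2.
C2 (3 σ bonds, plus one π bond) has steric number 3: sp2.
C3: 3 σ bonds, plus one π bond; 3 regions of electron density → sp2.
C4: 3 σ bonds, plus one π bond; 3 regions of electron density → sp2.
C5 carries 4 σ bonds, giving a steric number of 4, so it is sp3.
C6 is sp: 2 σ bonds, plus two π bonds, 2 electron-density regions.
C7: 2 σ bonds, plus two π bonds; 2 regions of electron density → sp.
C8 is sp3: 4 σ bonds, 4 electron-density regions.
C9 (4 σ bonds) has steric number 4: sp3.

C1 sp2, C2 sp2, C3 sp2, C4 sp2, C5 sp3, C6 sp, C7 sp, C8 sp3, C9 sp3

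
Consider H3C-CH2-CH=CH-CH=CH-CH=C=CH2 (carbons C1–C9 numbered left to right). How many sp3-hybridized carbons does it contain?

C1: sp3 ✓
C2: sp3 ✓
C3: sp2
C4: sp2
C5: sp2
C6: sp2
C7: sp2
C8: sp
C9: sp2
C1, C2 → 2 sp3 carbons.

2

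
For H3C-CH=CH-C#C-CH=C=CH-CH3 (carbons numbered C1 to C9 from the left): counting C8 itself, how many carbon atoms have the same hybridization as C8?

4

C8 is sp2 (one π bond).
C1: sp3
C2: sp2 ✓
C3: sp2 ✓
C4: sp
C5: sp
C6: sp2 ✓
C7: sp
C8: sp2 ✓
C9: sp3
4 carbons are sp2.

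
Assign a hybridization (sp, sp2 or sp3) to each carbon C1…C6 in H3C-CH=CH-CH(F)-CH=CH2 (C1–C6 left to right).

C1 sp3, C2 sp2, C3 sp2, C4 sp3, C5 sp2, C6 sp2

C1: 4 σ bonds — 4 electron domains, sp3.
C2 (3 σ bonds, plus one π bond) has steric number 3: sp2.
C3 has 3 σ bonds, plus one π bond: steric number 3 → sp2.
C4 carries 4 σ bonds, giving a steric number of 4, so it is sp3.
C5 is sp2: 3 σ bonds, plus one π bond, 3 electron-density regions.
C6 is sp2: 3 σ bonds, plus one π bond, 3 electron-density regions.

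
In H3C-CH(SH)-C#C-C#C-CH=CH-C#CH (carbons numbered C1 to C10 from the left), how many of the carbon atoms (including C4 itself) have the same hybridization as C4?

C4 is sp (two π bonds).
C1: sp3
C2: sp3
C3: sp ✓
C4: sp ✓
C5: sp ✓
C6: sp ✓
C7: sp2
C8: sp2
C9: sp ✓
C10: sp ✓
6 carbons are sp.

6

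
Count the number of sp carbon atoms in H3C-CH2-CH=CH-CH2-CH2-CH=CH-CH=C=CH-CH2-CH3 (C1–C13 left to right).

1

C1: sp3
C2: sp3
C3: sp2
C4: sp2
C5: sp3
C6: sp3
C7: sp2
C8: sp2
C9: sp2
C10: sp ✓
C11: sp2
C12: sp3
C13: sp3
C10 → 1 sp carbon.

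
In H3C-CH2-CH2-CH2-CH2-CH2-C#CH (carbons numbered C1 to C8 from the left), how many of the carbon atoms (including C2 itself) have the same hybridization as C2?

6

C2 is sp3 (only σ bonds).
C1: sp3 ✓
C2: sp3 ✓
C3: sp3 ✓
C4: sp3 ✓
C5: sp3 ✓
C6: sp3 ✓
C7: sp
C8: sp
6 carbons are sp3.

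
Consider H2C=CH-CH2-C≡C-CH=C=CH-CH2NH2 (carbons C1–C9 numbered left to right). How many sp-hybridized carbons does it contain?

3

C1: sp2
C2: sp2
C3: sp3
C4: sp ✓
C5: sp ✓
C6: sp2
C7: sp ✓
C8: sp2
C9: sp3
C4, C5, C7 → 3 sp carbons.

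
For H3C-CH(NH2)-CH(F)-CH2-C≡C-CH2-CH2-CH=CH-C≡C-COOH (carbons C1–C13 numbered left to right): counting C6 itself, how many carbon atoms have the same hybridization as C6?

4

C6 is sp (two π bonds).
C1: sp3
C2: sp3
C3: sp3
C4: sp3
C5: sp ✓
C6: sp ✓
C7: sp3
C8: sp3
C9: sp2
C10: sp2
C11: sp ✓
C12: sp ✓
C13: sp2
4 carbons are sp.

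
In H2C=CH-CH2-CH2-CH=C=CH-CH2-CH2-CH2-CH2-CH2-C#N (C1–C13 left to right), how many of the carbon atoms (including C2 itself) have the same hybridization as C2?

C2 is sp2 (one π bond).
C1: sp2 ✓
C2: sp2 ✓
C3: sp3
C4: sp3
C5: sp2 ✓
C6: sp
C7: sp2 ✓
C8: sp3
C9: sp3
C10: sp3
C11: sp3
C12: sp3
C13: sp
4 carbons are sp2.

4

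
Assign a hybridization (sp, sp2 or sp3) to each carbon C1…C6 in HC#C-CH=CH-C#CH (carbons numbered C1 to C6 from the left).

C1: 2 σ bonds, plus two π bonds — 2 electron domains, sp.
C2 (2 σ bonds, plus two π bonds) has steric number 2: sp.
C3: 3 σ bonds, plus one π bond — 3 electron domains, sp2.
C4 has 3 σ bonds, plus one π bond: steric number 3 → sp2.
C5: 2 σ bonds, plus two π bonds — 2 electron domains, sp.
C6 has 2 σ bonds, plus two π bonds: steric number 2 → sp.

C1 sp, C2 sp, C3 sp2, C4 sp2, C5 sp, C6 sp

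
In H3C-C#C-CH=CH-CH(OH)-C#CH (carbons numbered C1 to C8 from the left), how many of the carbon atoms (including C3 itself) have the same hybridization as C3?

4

C3 is sp (two π bonds).
C1: sp3
C2: sp ✓
C3: sp ✓
C4: sp2
C5: sp2
C6: sp3
C7: sp ✓
C8: sp ✓
4 carbons are sp.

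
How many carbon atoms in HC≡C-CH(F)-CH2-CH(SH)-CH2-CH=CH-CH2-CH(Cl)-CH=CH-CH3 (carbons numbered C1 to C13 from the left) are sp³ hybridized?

C1: sp
C2: sp
C3: sp3 ✓
C4: sp3 ✓
C5: sp3 ✓
C6: sp3 ✓
C7: sp2
C8: sp2
C9: sp3 ✓
C10: sp3 ✓
C11: sp2
C12: sp2
C13: sp3 ✓
C3, C4, C5, C6, C9, C10, C13 → 7 sp3 carbons.

7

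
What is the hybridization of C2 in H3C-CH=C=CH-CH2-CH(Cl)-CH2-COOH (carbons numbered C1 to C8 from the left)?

C2 carries 3 σ bonds, plus one π bond, giving a steric number of 3, so it is sp2.

sp2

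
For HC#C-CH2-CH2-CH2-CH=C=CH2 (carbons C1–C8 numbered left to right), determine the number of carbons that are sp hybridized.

3

C1: sp ✓
C2: sp ✓
C3: sp3
C4: sp3
C5: sp3
C6: sp2
C7: sp ✓
C8: sp2
C1, C2, C7 → 3 sp carbons.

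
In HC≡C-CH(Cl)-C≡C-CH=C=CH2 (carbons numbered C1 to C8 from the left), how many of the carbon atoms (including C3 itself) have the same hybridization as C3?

C3 is sp3 (only σ bonds).
C1: sp
C2: sp
C3: sp3 ✓
C4: sp
C5: sp
C6: sp2
C7: sp
C8: sp2
1 carbon is sp3.

1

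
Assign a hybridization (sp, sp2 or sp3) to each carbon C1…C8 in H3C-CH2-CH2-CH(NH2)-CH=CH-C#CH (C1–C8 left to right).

C1 sp3, C2 sp3, C3 sp3, C4 sp3, C5 sp2, C6 sp2, C7 sp, C8 sp

C1 (4 σ bonds) has steric number 4: sp3.
C2 (4 σ bonds) has steric number 4: sp3.
C3 (4 σ bonds) has steric number 4: sp3.
C4 — 4 σ bonds. Steric number 4, so sp3.
C5 — 3 σ bonds, plus one π bond. Steric number 3, so sp2.
C6 has 3 σ bonds, plus one π bond: steric number 3 → sp2.
C7 has 2 σ bonds, plus two π bonds: steric number 2 → sp.
C8: 2 σ bonds, plus two π bonds — 2 electron domains, sp.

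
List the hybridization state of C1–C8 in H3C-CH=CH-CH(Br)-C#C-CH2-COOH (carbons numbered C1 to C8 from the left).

C1 carries 4 σ bonds, giving a steric number of 4, so it is sp3.
C2 carries 3 σ bonds, plus one π bond, giving a steric number of 3, so it is sp2.
C3 — 3 σ bonds, plus one π bond. Steric number 3, so sp2.
C4 (4 σ bonds) has steric number 4: sp3.
C5: 2 σ bonds, plus two π bonds — 2 electron domains, sp.
C6: 2 σ bonds, plus two π bonds; 2 regions of electron density → sp.
C7: 4 σ bonds — 4 electron domains, sp3.
C8 has 3 σ bonds, plus one π bond: steric number 3 → sp2.

C1 sp3, C2 sp2, C3 sp2, C4 sp3, C5 sp, C6 sp, C7 sp3, C8 sp2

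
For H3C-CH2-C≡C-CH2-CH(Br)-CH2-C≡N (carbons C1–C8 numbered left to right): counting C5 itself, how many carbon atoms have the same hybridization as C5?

5

C5 is sp3 (only σ bonds).
C1: sp3 ✓
C2: sp3 ✓
C3: sp
C4: sp
C5: sp3 ✓
C6: sp3 ✓
C7: sp3 ✓
C8: sp
5 carbons are sp3.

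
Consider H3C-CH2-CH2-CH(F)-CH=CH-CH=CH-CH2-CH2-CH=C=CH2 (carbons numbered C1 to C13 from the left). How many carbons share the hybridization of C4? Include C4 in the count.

6

C4 is sp3 (only σ bonds).
C1: sp3 ✓
C2: sp3 ✓
C3: sp3 ✓
C4: sp3 ✓
C5: sp2
C6: sp2
C7: sp2
C8: sp2
C9: sp3 ✓
C10: sp3 ✓
C11: sp2
C12: sp
C13: sp2
6 carbons are sp3.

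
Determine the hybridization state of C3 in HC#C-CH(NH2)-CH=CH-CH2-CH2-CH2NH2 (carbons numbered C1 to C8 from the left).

C3 is sp3: 4 σ bonds, 4 electron-density regions.

sp³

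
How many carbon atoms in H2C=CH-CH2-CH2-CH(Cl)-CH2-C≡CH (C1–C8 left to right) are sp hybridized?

C1: sp2
C2: sp2
C3: sp3
C4: sp3
C5: sp3
C6: sp3
C7: sp ✓
C8: sp ✓
C7, C8 → 2 sp carbons.

2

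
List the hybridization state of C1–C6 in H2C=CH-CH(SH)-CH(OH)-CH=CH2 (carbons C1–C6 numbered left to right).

C1 sp2, C2 sp2, C3 sp3, C4 sp3, C5 sp2, C6 sp2

C1 (3 σ bonds, plus one π bond) has steric number 3: sp2.
C2: 3 σ bonds, plus one π bond — 3 electron domains, sp2.
C3: 4 σ bonds; 4 regions of electron density → sp3.
C4 carries 4 σ bonds, giving a steric number of 4, so it is sp3.
C5 has 3 σ bonds, plus one π bond: steric number 3 → sp2.
C6 is sp2: 3 σ bonds, plus one π bond, 3 electron-density regions.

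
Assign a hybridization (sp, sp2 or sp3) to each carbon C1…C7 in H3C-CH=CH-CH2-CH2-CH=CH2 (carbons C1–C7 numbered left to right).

C1 sp3, C2 sp2, C3 sp2, C4 sp3, C5 sp3, C6 sp2, C7 sp2

C1: 4 σ bonds — 4 electron domains, sp3.
C2: 3 σ bonds, plus one π bond; 3 regions of electron density → sp2.
C3 — 3 σ bonds, plus one π bond. Steric number 3, so sp2.
C4 — 4 σ bonds. Steric number 4, so sp3.
C5 — 4 σ bonds. Steric number 4, so sp3.
C6 has 3 σ bonds, plus one π bond: steric number 3 → sp2.
C7 — 3 σ bonds, plus one π bond. Steric number 3, so sp2.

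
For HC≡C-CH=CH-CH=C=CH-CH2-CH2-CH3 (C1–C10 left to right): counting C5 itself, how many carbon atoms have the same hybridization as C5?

C5 is sp2 (one π bond).
C1: sp
C2: sp
C3: sp2 ✓
C4: sp2 ✓
C5: sp2 ✓
C6: sp
C7: sp2 ✓
C8: sp3
C9: sp3
C10: sp3
4 carbons are sp2.

4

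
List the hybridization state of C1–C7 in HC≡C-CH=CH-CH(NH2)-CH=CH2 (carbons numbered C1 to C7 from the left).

C1 has 2 σ bonds, plus two π bonds: steric number 2 → sp.
C2 (2 σ bonds, plus two π bonds) has steric number 2: sp.
C3 carries 3 σ bonds, plus one π bond, giving a steric number of 3, so it is sp2.
C4 (3 σ bonds, plus one π bond) has steric number 3: sp2.
C5 — 4 σ bonds. Steric number 4, so sp3.
C6 carries 3 σ bonds, plus one π bond, giving a steric number of 3, so it is sp2.
C7: 3 σ bonds, plus one π bond — 3 electron domains, sp2.

C1 sp, C2 sp, C3 sp2, C4 sp2, C5 sp3, C6 sp2, C7 sp2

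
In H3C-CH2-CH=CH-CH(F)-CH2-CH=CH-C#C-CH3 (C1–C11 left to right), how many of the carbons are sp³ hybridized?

C1: sp3 ✓
C2: sp3 ✓
C3: sp2
C4: sp2
C5: sp3 ✓
C6: sp3 ✓
C7: sp2
C8: sp2
C9: sp
C10: sp
C11: sp3 ✓
C1, C2, C5, C6, C11 → 5 sp3 carbons.

5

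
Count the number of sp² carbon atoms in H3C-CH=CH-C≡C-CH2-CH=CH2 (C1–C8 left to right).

4

C1: sp3
C2: sp2 ✓
C3: sp2 ✓
C4: sp
C5: sp
C6: sp3
C7: sp2 ✓
C8: sp2 ✓
C2, C3, C7, C8 → 4 sp2 carbons.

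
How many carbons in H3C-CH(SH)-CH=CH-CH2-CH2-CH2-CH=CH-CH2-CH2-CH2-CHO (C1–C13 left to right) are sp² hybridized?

5

C1: sp3
C2: sp3
C3: sp2 ✓
C4: sp2 ✓
C5: sp3
C6: sp3
C7: sp3
C8: sp2 ✓
C9: sp2 ✓
C10: sp3
C11: sp3
C12: sp3
C13: sp2 ✓
C3, C4, C8, C9, C13 → 5 sp2 carbons.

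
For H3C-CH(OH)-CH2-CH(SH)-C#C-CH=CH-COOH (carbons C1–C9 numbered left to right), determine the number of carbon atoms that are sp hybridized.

C1: sp3
C2: sp3
C3: sp3
C4: sp3
C5: sp ✓
C6: sp ✓
C7: sp2
C8: sp2
C9: sp2
C5, C6 → 2 sp carbons.

2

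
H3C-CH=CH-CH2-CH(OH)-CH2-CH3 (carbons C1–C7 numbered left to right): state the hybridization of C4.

C4 (4 σ bonds) has steric number 4: sp3.

sp³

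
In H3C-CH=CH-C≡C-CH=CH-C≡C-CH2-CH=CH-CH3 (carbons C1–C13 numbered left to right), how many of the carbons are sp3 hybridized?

3

C1: sp3 ✓
C2: sp2
C3: sp2
C4: sp
C5: sp
C6: sp2
C7: sp2
C8: sp
C9: sp
C10: sp3 ✓
C11: sp2
C12: sp2
C13: sp3 ✓
C1, C10, C13 → 3 sp3 carbons.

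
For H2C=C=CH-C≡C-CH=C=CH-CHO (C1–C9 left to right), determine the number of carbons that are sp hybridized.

C1: sp2
C2: sp ✓
C3: sp2
C4: sp ✓
C5: sp ✓
C6: sp2
C7: sp ✓
C8: sp2
C9: sp2
C2, C4, C5, C7 → 4 sp carbons.

4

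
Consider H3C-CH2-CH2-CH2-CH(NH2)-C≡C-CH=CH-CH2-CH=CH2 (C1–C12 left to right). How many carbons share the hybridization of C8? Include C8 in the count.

C8 is sp2 (one π bond).
C1: sp3
C2: sp3
C3: sp3
C4: sp3
C5: sp3
C6: sp
C7: sp
C8: sp2 ✓
C9: sp2 ✓
C10: sp3
C11: sp2 ✓
C12: sp2 ✓
4 carbons are sp2.

4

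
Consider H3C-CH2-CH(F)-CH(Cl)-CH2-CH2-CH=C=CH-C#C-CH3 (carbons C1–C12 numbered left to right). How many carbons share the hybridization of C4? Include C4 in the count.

7

C4 is sp3 (only σ bonds).
C1: sp3 ✓
C2: sp3 ✓
C3: sp3 ✓
C4: sp3 ✓
C5: sp3 ✓
C6: sp3 ✓
C7: sp2
C8: sp
C9: sp2
C10: sp
C11: sp
C12: sp3 ✓
7 carbons are sp3.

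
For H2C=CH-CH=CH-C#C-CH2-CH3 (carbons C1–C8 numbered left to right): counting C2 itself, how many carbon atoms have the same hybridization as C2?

4

C2 is sp2 (one π bond).
C1: sp2 ✓
C2: sp2 ✓
C3: sp2 ✓
C4: sp2 ✓
C5: sp
C6: sp
C7: sp3
C8: sp3
4 carbons are sp2.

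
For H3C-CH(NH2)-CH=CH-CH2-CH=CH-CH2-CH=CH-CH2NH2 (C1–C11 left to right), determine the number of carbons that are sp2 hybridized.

C1: sp3
C2: sp3
C3: sp2 ✓
C4: sp2 ✓
C5: sp3
C6: sp2 ✓
C7: sp2 ✓
C8: sp3
C9: sp2 ✓
C10: sp2 ✓
C11: sp3
C3, C4, C6, C7, C9, C10 → 6 sp2 carbons.

6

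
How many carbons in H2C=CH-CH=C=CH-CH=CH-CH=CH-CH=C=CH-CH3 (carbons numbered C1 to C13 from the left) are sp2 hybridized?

C1: sp2 ✓
C2: sp2 ✓
C3: sp2 ✓
C4: sp
C5: sp2 ✓
C6: sp2 ✓
C7: sp2 ✓
C8: sp2 ✓
C9: sp2 ✓
C10: sp2 ✓
C11: sp
C12: sp2 ✓
C13: sp3
C1, C2, C3, C5, C6, C7, C8, C9, C10, C12 → 10 sp2 carbons.

10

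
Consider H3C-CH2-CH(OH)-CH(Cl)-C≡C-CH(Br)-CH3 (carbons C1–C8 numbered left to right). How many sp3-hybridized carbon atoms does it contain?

6

C1: sp3 ✓
C2: sp3 ✓
C3: sp3 ✓
C4: sp3 ✓
C5: sp
C6: sp
C7: sp3 ✓
C8: sp3 ✓
C1, C2, C3, C4, C7, C8 → 6 sp3 carbons.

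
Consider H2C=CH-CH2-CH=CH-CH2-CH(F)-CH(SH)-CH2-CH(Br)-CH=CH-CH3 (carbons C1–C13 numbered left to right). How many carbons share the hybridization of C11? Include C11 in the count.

C11 is sp2 (one π bond).
C1: sp2 ✓
C2: sp2 ✓
C3: sp3
C4: sp2 ✓
C5: sp2 ✓
C6: sp3
C7: sp3
C8: sp3
C9: sp3
C10: sp3
C11: sp2 ✓
C12: sp2 ✓
C13: sp3
6 carbons are sp2.

6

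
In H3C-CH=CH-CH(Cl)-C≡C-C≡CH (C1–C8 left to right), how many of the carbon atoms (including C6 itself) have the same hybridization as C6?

C6 is sp (two π bonds).
C1: sp3
C2: sp2
C3: sp2
C4: sp3
C5: sp ✓
C6: sp ✓
C7: sp ✓
C8: sp ✓
4 carbons are sp.

4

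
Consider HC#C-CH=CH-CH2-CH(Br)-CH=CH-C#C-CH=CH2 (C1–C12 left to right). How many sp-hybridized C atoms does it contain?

4

C1: sp ✓
C2: sp ✓
C3: sp2
C4: sp2
C5: sp3
C6: sp3
C7: sp2
C8: sp2
C9: sp ✓
C10: sp ✓
C11: sp2
C12: sp2
C1, C2, C9, C10 → 4 sp carbons.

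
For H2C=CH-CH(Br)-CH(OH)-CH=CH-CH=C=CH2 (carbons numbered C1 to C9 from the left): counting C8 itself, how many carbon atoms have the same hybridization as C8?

1

C8 is sp (two π bonds).
C1: sp2
C2: sp2
C3: sp3
C4: sp3
C5: sp2
C6: sp2
C7: sp2
C8: sp ✓
C9: sp2
1 carbon is sp.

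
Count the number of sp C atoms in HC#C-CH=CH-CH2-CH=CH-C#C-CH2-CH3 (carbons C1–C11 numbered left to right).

4

C1: sp ✓
C2: sp ✓
C3: sp2
C4: sp2
C5: sp3
C6: sp2
C7: sp2
C8: sp ✓
C9: sp ✓
C10: sp3
C11: sp3
C1, C2, C8, C9 → 4 sp carbons.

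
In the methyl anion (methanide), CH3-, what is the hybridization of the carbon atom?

Three σ bonds + one lone pair = steric number 4 → sp3, pyramidal.

sp3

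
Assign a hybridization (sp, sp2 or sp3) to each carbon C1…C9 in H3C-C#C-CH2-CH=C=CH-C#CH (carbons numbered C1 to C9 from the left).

C1: 4 σ bonds — 4 electron domains, sp3.
C2 has 2 σ bonds, plus two π bonds: steric number 2 → sp.
C3 carries 2 σ bonds, plus two π bonds, giving a steric number of 2, so it is sp.
C4 — 4 σ bonds. Steric number 4, so sp3.
C5: 3 σ bonds, plus one π bond — 3 electron domains, sp2.
C6 has 2 σ bonds, plus two π bonds: steric number 2 → sp.
C7: 3 σ bonds, plus one π bond; 3 regions of electron density → sp2.
C8 is sp: 2 σ bonds, plus two π bonds, 2 electron-density regions.
C9 is sp: 2 σ bonds, plus two π bonds, 2 electron-density regions.

C1 sp3, C2 sp, C3 sp, C4 sp3, C5 sp2, C6 sp, C7 sp2, C8 sp, C9 sp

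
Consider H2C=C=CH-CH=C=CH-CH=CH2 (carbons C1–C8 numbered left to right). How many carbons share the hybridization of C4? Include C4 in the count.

6

C4 is sp2 (one π bond).
C1: sp2 ✓
C2: sp
C3: sp2 ✓
C4: sp2 ✓
C5: sp
C6: sp2 ✓
C7: sp2 ✓
C8: sp2 ✓
6 carbons are sp2.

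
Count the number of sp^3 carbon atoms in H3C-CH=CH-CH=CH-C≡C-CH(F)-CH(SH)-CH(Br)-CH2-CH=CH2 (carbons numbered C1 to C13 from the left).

5

C1: sp3 ✓
C2: sp2
C3: sp2
C4: sp2
C5: sp2
C6: sp
C7: sp
C8: sp3 ✓
C9: sp3 ✓
C10: sp3 ✓
C11: sp3 ✓
C12: sp2
C13: sp2
C1, C8, C9, C10, C11 → 5 sp3 carbons.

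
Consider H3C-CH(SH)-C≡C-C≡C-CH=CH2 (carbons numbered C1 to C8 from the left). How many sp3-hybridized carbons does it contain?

C1: sp3 ✓
C2: sp3 ✓
C3: sp
C4: sp
C5: sp
C6: sp
C7: sp2
C8: sp2
C1, C2 → 2 sp3 carbons.

2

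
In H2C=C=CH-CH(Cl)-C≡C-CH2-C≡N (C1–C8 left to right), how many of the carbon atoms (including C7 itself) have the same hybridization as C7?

2

C7 is sp3 (only σ bonds).
C1: sp2
C2: sp
C3: sp2
C4: sp3 ✓
C5: sp
C6: sp
C7: sp3 ✓
C8: sp
2 carbons are sp3.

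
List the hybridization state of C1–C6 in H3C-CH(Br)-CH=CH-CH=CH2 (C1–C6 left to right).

C1 sp3, C2 sp3, C3 sp2, C4 sp2, C5 sp2, C6 sp2

C1 — 4 σ bonds. Steric number 4, so sp3.
C2 (4 σ bonds) has steric number 4: sp3.
C3 (3 σ bonds, plus one π bond) has steric number 3: sp2.
C4: 3 σ bonds, plus one π bond — 3 electron domains, sp2.
C5 — 3 σ bonds, plus one π bond. Steric number 3, so sp2.
C6: 3 σ bonds, plus one π bond — 3 electron domains, sp2.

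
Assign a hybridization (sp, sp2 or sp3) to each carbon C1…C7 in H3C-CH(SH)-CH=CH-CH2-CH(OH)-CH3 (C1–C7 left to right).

C1 sp3, C2 sp3, C3 sp2, C4 sp2, C5 sp3, C6 sp3, C7 sp3

C1 is sp3: 4 σ bonds, 4 electron-density regions.
C2: 4 σ bonds — 4 electron domains, sp3.
C3 — 3 σ bonds, plus one π bond. Steric number 3, so sp2.
C4: 3 σ bonds, plus one π bond — 3 electron domains, sp2.
C5 has 4 σ bonds: steric number 4 → sp3.
C6 (4 σ bonds) has steric number 4: sp3.
C7: 4 σ bonds; 4 regions of electron density → sp3.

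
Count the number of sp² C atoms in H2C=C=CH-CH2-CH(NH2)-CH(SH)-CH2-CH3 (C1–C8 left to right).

C1: sp2 ✓
C2: sp
C3: sp2 ✓
C4: sp3
C5: sp3
C6: sp3
C7: sp3
C8: sp3
C1, C3 → 2 sp2 carbons.

2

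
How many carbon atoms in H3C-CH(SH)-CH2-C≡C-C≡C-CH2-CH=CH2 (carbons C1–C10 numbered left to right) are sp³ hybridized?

4

C1: sp3 ✓
C2: sp3 ✓
C3: sp3 ✓
C4: sp
C5: sp
C6: sp
C7: sp
C8: sp3 ✓
C9: sp2
C10: sp2
C1, C2, C3, C8 → 4 sp3 carbons.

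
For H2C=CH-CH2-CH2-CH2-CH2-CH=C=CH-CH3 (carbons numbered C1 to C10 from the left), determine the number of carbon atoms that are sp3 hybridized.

5

C1: sp2
C2: sp2
C3: sp3 ✓
C4: sp3 ✓
C5: sp3 ✓
C6: sp3 ✓
C7: sp2
C8: sp
C9: sp2
C10: sp3 ✓
C3, C4, C5, C6, C10 → 5 sp3 carbons.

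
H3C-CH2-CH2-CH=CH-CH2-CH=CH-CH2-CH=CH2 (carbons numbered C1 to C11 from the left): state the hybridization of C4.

sp^2

C4 carries 3 σ bonds, plus one π bond, giving a steric number of 3, so it is sp2.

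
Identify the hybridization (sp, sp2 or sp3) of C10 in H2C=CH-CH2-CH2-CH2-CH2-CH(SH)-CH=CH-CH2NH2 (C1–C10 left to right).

sp3

C10 — 4 σ bonds. Steric number 4, so sp3.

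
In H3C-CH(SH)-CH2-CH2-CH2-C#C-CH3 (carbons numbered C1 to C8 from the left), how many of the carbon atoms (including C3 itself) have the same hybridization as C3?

C3 is sp3 (only σ bonds).
C1: sp3 ✓
C2: sp3 ✓
C3: sp3 ✓
C4: sp3 ✓
C5: sp3 ✓
C6: sp
C7: sp
C8: sp3 ✓
6 carbons are sp3.

6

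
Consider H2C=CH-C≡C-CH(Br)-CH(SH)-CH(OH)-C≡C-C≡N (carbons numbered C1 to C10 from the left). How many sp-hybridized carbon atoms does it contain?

C1: sp2
C2: sp2
C3: sp ✓
C4: sp ✓
C5: sp3
C6: sp3
C7: sp3
C8: sp ✓
C9: sp ✓
C10: sp ✓
C3, C4, C8, C9, C10 → 5 sp carbons.

5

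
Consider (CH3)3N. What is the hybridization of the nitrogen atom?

sp^3

The nitrogen atom (3 σ bonds and 1 lone pair) has steric number 4: sp3.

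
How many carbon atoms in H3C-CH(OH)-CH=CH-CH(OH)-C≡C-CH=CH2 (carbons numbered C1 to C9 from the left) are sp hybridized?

2

C1: sp3
C2: sp3
C3: sp2
C4: sp2
C5: sp3
C6: sp ✓
C7: sp ✓
C8: sp2
C9: sp2
C6, C7 → 2 sp carbons.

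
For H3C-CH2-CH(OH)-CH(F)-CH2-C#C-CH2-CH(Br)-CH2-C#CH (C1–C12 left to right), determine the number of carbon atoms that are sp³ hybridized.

8

C1: sp3 ✓
C2: sp3 ✓
C3: sp3 ✓
C4: sp3 ✓
C5: sp3 ✓
C6: sp
C7: sp
C8: sp3 ✓
C9: sp3 ✓
C10: sp3 ✓
C11: sp
C12: sp
C1, C2, C3, C4, C5, C8, C9, C10 → 8 sp3 carbons.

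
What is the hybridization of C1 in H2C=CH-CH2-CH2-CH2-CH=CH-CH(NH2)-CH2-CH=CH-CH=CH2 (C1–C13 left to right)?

sp^2

C1 — 3 σ bonds, plus one π bond. Steric number 3, so sp2.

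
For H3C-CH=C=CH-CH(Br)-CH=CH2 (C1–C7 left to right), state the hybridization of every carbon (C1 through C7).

C1 has 4 σ bonds: steric number 4 → sp3.
C2: 3 σ bonds, plus one π bond; 3 regions of electron density → sp2.
C3 carries 2 σ bonds, plus two π bonds, giving a steric number of 2, so it is sp.
C4: 3 σ bonds, plus one π bond — 3 electron domains, sp2.
C5 carries 4 σ bonds, giving a steric number of 4, so it is sp3.
C6: 3 σ bonds, plus one π bond; 3 regions of electron density → sp2.
C7: 3 σ bonds, plus one π bond; 3 regions of electron density → sp2.

C1 sp3, C2 sp2, C3 sp, C4 sp2, C5 sp3, C6 sp2, C7 sp2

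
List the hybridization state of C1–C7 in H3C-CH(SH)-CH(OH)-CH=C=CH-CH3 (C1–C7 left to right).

C1: 4 σ bonds — 4 electron domains, sp3.
C2 — 4 σ bonds. Steric number 4, so sp3.
C3 has 4 σ bonds: steric number 4 → sp3.
C4: 3 σ bonds, plus one π bond — 3 electron domains, sp2.
C5 carries 2 σ bonds, plus two π bonds, giving a steric number of 2, so it is sp.
C6: 3 σ bonds, plus one π bond — 3 electron domains, sp2.
C7 is sp3: 4 σ bonds, 4 electron-density regions.

C1 sp3, C2 sp3, C3 sp3, C4 sp2, C5 sp, C6 sp2, C7 sp3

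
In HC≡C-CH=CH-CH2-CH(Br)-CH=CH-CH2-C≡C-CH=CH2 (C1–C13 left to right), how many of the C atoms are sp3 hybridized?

3

C1: sp
C2: sp
C3: sp2
C4: sp2
C5: sp3 ✓
C6: sp3 ✓
C7: sp2
C8: sp2
C9: sp3 ✓
C10: sp
C11: sp
C12: sp2
C13: sp2
C5, C6, C9 → 3 sp3 carbons.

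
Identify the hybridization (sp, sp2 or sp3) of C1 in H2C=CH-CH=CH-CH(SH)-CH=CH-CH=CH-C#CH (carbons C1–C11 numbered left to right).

C1 — 3 σ bonds, plus one π bond. Steric number 3, so sp2.

sp²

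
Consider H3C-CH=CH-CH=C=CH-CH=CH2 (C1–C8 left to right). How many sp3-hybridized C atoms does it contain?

1

C1: sp3 ✓
C2: sp2
C3: sp2
C4: sp2
C5: sp
C6: sp2
C7: sp2
C8: sp2
C1 → 1 sp3 carbon.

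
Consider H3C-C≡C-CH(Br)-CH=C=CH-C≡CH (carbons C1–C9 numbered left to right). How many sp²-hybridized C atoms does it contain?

C1: sp3
C2: sp
C3: sp
C4: sp3
C5: sp2 ✓
C6: sp
C7: sp2 ✓
C8: sp
C9: sp
C5, C7 → 2 sp2 carbons.

2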